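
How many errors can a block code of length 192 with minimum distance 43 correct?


Correction capability = floor((d-1)/2) = floor((43-1)/2) = 21

21 errors


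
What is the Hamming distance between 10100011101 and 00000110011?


Count differing positions: ^ . ^ . . ^ . ^ ^ ^ . = 6 differences

6


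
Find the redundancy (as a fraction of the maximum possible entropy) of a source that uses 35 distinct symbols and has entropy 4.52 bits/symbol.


H_max = log2(K) = log2(35) = 5.1293 bits/symbol. Redundancy = 1 - H/H_max = 1 - 4.52/5.1293 = 1 - 0.8812 = 0.1188

0.1188


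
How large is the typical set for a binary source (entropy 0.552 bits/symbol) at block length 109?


log2|A_typical| = nH = 109 * 0.552 = 60.168, so |A_typical| ~ 2^60.168 = 1.295e+18

1.295e+18


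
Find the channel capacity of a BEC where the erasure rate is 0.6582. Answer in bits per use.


C = 1 - epsilon = 1 - 0.6582 = 0.3418

0.3418 bits


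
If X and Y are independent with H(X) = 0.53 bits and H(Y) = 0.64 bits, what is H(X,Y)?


For independent variables, H(X,Y) = H(X) + H(Y) = 0.53 + 0.64 = 1.17

1.17 bits


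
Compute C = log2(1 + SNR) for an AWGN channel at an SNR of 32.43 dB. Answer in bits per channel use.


SNR_linear = 10^(32.43/10) = 1749.8467; C = log2(1 + SNR_linear) = log2(1 + 1749.8467) = 10.7738

10.7738 bits/channel use


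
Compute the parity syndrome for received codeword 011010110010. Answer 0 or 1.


Syndrome = XOR of all bits = 0 XOR 1 XOR 1 XOR 0 XOR 1 XOR 0 XOR 1 XOR 1 XOR 0 XOR 0 XOR 1 XOR 0 = 0

0


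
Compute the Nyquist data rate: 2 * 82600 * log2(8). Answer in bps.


Rate = 2 * B * log2(M) = 2 * 82600 * 3.0 = 495600.0

495600.0 bps


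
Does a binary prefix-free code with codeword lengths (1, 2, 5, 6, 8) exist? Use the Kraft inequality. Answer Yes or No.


Kraft sum = sum(2^(-l_i)) = 0.8008, need <= 1. Result: satisfied (a binary prefix-free code with these lengths exists)

Yes


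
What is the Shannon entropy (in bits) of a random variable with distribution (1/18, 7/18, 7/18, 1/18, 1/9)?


H = -sum(p_i * log2(p_i)). Terms: -(1/18)*log2(1/18) = 0.231663; -(7/18)*log2(7/18) = 0.529888; -(7/18)*log2(7/18) = 0.529888; -(1/18)*log2(1/18) = 0.231663; -(1/9)*log2(1/9) = 0.352214. H = 0.231663 + 0.529888 + 0.529888 + 0.231663 + 0.352214 = 1.8753

1.8753 bits


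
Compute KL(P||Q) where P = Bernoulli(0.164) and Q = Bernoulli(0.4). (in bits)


KL = p*log2(p/q) + (1-p)*log2((1-p)/(1-q)) = 0.164*log2(0.164/0.4) + 0.836*log2(0.836/0.6) = 0.1891

0.1891 bits


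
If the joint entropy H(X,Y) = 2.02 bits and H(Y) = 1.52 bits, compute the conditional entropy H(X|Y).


H(X|Y) = H(X,Y) - H(Y) = 2.02 - 1.52 = 0.5

0.5 bits


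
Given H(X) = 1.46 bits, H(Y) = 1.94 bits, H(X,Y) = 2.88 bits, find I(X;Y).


I(X;Y) = H(X) + H(Y) - H(X,Y) = 1.46 + 1.94 - 2.88 = 0.52

0.52 bits


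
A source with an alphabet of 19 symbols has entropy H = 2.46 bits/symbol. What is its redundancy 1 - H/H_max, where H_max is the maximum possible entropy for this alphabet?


H_max = log2(K) = log2(19) = 4.2479 bits/symbol. Redundancy = 1 - H/H_max = 1 - 2.46/4.2479 = 1 - 0.5791 = 0.4209

0.4209


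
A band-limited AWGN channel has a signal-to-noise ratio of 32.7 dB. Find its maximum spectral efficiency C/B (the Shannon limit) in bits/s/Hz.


SNR_linear = 10^(32.7/10) = 1862.0871; C/B = log2(1 + SNR_linear) = log2(1 + 1862.0871) = 10.8635

10.8635 bits/s/Hz


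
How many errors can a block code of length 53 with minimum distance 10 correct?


Correction capability = floor((d-1)/2) = floor((10-1)/2) = 4

4 errors


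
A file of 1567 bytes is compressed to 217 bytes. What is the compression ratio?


Ratio = original / compressed = 1567 / 217 = 7.2212

7.2212


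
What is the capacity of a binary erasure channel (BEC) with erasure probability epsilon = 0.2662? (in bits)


C = 1 - epsilon = 1 - 0.2662 = 0.7338

0.7338 bits


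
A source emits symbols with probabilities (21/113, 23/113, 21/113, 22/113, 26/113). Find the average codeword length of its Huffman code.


Huffman construction (repeatedly merge the two least-probable nodes; each merge adds 1 bit to every symbol beneath it): 21/113 + 21/113 = 42/113; 22/113 + 23/113 = 45/113; 26/113 + 42/113 = 68/113; 45/113 + 68/113 = 1. Resulting codeword lengths (in the order the probabilities were given): (3, 2, 3, 2, 2). L_avg = sum(p_i * l_i) = 21/113*3 + 23/113*2 + 21/113*3 + 22/113*2 + 26/113*2 = 268/113 = 2.3717

2.3717 bits


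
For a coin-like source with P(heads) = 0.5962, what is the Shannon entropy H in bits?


H = -p*log2(p) - (1-p)*log2(1-p). -0.5962*log2(0.5962) = 0.444844; -0.4038*log2(0.4038) = 0.528286. H = 0.444844 + 0.528286 = 0.9731

0.9731 bits


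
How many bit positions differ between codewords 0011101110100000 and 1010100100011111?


Count differing positions: ^ . . ^ . . ^ . ^ . ^ ^ ^ ^ ^ ^ = 10 differences

10


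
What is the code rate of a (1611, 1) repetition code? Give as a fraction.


Rate = k/n = 1/1611

1/1611


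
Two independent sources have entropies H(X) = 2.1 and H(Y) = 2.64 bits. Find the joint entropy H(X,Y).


For independent variables, H(X,Y) = H(X) + H(Y) = 2.1 + 2.64 = 4.74

4.74 bits


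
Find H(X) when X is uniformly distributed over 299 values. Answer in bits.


H = log2(n) = log2(299) = 8.224

8.224 bits


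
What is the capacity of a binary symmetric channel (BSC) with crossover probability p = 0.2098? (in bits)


H(p) = -p*log2(p) - (1-p)*log2(1-p) = -0.2098*log2(0.2098) - 0.7902*log2(0.7902) = 0.472661 + 0.268439 = 0.7411. C = 1 - H(p) = 1 - 0.7411 = 0.2589

0.2589 bits


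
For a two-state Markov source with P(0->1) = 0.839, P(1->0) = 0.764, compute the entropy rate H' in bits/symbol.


Stationary distribution: pi_0 = p10/(p01+p10) = 0.4766, pi_1 = 0.5234. Entropy rate H' = pi_0*H(p01) + pi_1*H(p10) = 0.4766*0.6367 + 0.5234*0.7883 = 0.7161

0.7161 bits/symbol


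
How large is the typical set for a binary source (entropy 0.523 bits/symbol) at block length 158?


log2|A_typical| = nH = 158 * 0.523 = 82.634, so |A_typical| ~ 2^82.634 = 7.504e+24

7.504e+24


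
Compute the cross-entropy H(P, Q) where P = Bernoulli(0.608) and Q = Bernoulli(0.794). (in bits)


H(P,Q) = -p*log2(q) - (1-p)*log2(1-q). -0.608*log2(0.794) = 0.202336; -0.392*log2(0.206) = 0.893479. H(P,Q) = 0.202336 + 0.893479 = 1.0958

1.0958 bits


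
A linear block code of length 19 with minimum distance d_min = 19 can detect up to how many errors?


Detection capability = d_min - 1 = 19 - 1 = 18

18 errors


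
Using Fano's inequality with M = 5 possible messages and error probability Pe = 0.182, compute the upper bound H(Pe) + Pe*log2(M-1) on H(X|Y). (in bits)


H(Pe) = -Pe*log2(Pe) - (1-Pe)*log2(1-Pe) = -0.182*log2(0.182) - 0.818*log2(0.818) = 0.447354 + 0.237079 = 0.6844. Pe*log2(M-1) = 0.182*log2(4) = 0.364000. Bound = H(Pe) + Pe*log2(M-1) = 0.447354 + 0.237079 + 0.364000 = 1.0484

1.0484 bits


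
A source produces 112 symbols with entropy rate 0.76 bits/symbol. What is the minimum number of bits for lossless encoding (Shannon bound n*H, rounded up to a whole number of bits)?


Minimum bits >= n * H = 112 * 0.76 = 85.12, rounded up to a whole number of bits = 86

86 bits


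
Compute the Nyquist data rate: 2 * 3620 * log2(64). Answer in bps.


Rate = 2 * B * log2(M) = 2 * 3620 * 6.0 = 43440.0

43440.0 bps


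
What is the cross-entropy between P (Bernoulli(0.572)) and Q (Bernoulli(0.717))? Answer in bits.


H(P,Q) = -p*log2(q) - (1-p)*log2(1-q). -0.572*log2(0.717) = 0.274534; -0.428*log2(0.283) = 0.779442. H(P,Q) = 0.274534 + 0.779442 = 1.054

1.054 bits


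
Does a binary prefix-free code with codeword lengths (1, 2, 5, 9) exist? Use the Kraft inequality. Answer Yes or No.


Kraft sum = sum(2^(-l_i)) = 0.7832, need <= 1. Result: satisfied (a binary prefix-free code with these lengths exists)

Yes


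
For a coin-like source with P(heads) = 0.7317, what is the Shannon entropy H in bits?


H = -p*log2(p) - (1-p)*log2(1-p). -0.7317*log2(0.7317) = 0.329760; -0.2683*log2(0.2683) = 0.509255. H = 0.329760 + 0.509255 = 0.839

0.839 bits


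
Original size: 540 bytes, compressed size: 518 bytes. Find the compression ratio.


Ratio = original / compressed = 540 / 518 = 1.0425

1.0425


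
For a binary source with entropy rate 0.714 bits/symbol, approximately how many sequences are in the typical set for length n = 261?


log2|A_typical| = nH = 261 * 0.714 = 186.354, so |A_typical| ~ 2^186.354 = 1.254e+56

1.254e+56


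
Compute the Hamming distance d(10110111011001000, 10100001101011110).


Count differing positions: . . . ^ . ^ ^ . ^ ^ . . ^ . ^ ^ . = 8 differences

8


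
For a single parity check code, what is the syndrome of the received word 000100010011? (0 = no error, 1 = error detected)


Syndrome = XOR of all bits = 0 XOR 0 XOR 0 XOR 1 XOR 0 XOR 0 XOR 0 XOR 1 XOR 0 XOR 0 XOR 1 XOR 1 = 0

0


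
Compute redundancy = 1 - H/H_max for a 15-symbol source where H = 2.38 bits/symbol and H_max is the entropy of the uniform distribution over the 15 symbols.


H_max = log2(K) = log2(15) = 3.9069 bits/symbol. Redundancy = 1 - H/H_max = 1 - 2.38/3.9069 = 1 - 0.6092 = 0.3908

0.3908


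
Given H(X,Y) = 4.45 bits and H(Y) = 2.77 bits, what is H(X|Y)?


H(X|Y) = H(X,Y) - H(Y) = 4.45 - 2.77 = 1.68

1.68 bits


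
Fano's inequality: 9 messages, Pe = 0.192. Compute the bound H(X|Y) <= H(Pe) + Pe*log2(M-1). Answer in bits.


H(Pe) = -Pe*log2(Pe) - (1-Pe)*log2(1-Pe) = -0.192*log2(0.192) - 0.808*log2(0.808) = 0.457118 + 0.248519 = 0.7056. Pe*log2(M-1) = 0.192*log2(8) = 0.576000. Bound = H(Pe) + Pe*log2(M-1) = 0.457118 + 0.248519 + 0.576000 = 1.2816

1.2816 bits


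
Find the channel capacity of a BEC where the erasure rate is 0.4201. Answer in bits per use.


C = 1 - epsilon = 1 - 0.4201 = 0.5799

0.5799 bits


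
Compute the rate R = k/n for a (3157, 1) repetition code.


Rate = k/n = 1/3157

1/3157


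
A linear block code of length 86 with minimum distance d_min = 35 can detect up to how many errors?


Detection capability = d_min - 1 = 35 - 1 = 34

34 errors


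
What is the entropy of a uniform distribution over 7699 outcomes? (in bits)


H = log2(n) = log2(7699) = 12.9105

12.9105 bits


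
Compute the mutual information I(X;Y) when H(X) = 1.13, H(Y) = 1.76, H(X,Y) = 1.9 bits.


I(X;Y) = H(X) + H(Y) - H(X,Y) = 1.13 + 1.76 - 1.9 = 0.99

0.99 bits


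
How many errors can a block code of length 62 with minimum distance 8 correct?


Correction capability = floor((d-1)/2) = floor((8-1)/2) = 3

3 errors


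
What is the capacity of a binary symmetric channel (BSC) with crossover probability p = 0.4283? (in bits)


H(p) = -p*log2(p) - (1-p)*log2(1-p) = -0.4283*log2(0.4283) - 0.5717*log2(0.5717) = 0.523942 + 0.461173 = 0.9851. C = 1 - H(p) = 1 - 0.9851 = 0.0149

0.0149 bits


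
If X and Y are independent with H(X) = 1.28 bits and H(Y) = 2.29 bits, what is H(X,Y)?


For independent variables, H(X,Y) = H(X) + H(Y) = 1.28 + 2.29 = 3.57

3.57 bits


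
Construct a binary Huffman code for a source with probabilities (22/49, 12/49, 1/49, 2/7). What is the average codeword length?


Huffman construction (repeatedly merge the two least-probable nodes; each merge adds 1 bit to every symbol beneath it): 1/49 + 12/49 = 13/49; 13/49 + 2/7 = 27/49; 22/49 + 27/49 = 1. Resulting codeword lengths (in the order the probabilities were given): (1, 3, 3, 2). L_avg = sum(p_i * l_i) = 22/49*1 + 12/49*3 + 1/49*3 + 2/7*2 = 89/49 = 1.8163

1.8163 bits


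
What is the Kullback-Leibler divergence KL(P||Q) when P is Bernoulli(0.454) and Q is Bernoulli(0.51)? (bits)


KL = p*log2(p/q) + (1-p)*log2((1-p)/(1-q)) = 0.454*log2(0.454/0.51) + 0.546*log2(0.546/0.49) = 0.0091

0.0091 bits


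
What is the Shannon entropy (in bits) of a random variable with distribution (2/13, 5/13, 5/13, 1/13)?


H = -sum(p_i * log2(p_i)). Terms: -(2/13)*log2(2/13) = 0.415452; -(5/13)*log2(5/13) = 0.530197; -(5/13)*log2(5/13) = 0.530197; -(1/13)*log2(1/13) = 0.284649. H = 0.415452 + 0.530197 + 0.530197 + 0.284649 = 1.7605

1.7605 bits


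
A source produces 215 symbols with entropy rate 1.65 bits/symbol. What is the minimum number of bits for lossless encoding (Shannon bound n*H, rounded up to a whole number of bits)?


Minimum bits >= n * H = 215 * 1.65 = 354.75, rounded up to a whole number of bits = 355

355 bits


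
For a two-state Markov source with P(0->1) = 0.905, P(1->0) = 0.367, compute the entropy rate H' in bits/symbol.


Stationary distribution: pi_0 = p10/(p01+p10) = 0.2885, pi_1 = 0.7115. Entropy rate H' = pi_0*H(p01) + pi_1*H(p10) = 0.2885*0.4529 + 0.7115*0.9483 = 0.8054

0.8054 bits/symbol


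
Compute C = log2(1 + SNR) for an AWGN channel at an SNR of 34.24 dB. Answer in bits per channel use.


SNR_linear = 10^(34.24/10) = 2654.6056; C = log2(1 + SNR_linear) = log2(1 + 2654.6056) = 11.3748

11.3748 bits/channel use


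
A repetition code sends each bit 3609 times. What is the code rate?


Rate = k/n = 1/3609

1/3609


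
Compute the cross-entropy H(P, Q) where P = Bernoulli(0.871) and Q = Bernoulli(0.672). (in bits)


H(P,Q) = -p*log2(q) - (1-p)*log2(1-q). -0.871*log2(0.672) = 0.499490; -0.129*log2(0.328) = 0.207462. H(P,Q) = 0.499490 + 0.207462 = 0.707

0.707 bits


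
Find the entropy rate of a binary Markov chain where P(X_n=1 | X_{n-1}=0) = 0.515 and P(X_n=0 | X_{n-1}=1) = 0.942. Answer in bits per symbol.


Stationary distribution: pi_0 = p10/(p01+p10) = 0.6465, pi_1 = 0.3535. Entropy rate H' = pi_0*H(p01) + pi_1*H(p10) = 0.6465*0.9994 + 0.3535*0.3195 = 0.759

0.759 bits/symbol


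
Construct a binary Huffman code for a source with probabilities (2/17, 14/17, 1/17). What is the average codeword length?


Huffman construction (repeatedly merge the two least-probable nodes; each merge adds 1 bit to every symbol beneath it): 1/17 + 2/17 = 3/17; 3/17 + 14/17 = 1. Resulting codeword lengths (in the order the probabilities were given): (2, 1, 2). L_avg = sum(p_i * l_i) = 2/17*2 + 14/17*1 + 1/17*2 = 20/17 = 1.1765

1.1765 bits


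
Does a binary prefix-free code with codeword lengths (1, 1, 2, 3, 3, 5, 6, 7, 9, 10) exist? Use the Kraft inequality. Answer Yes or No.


Kraft sum = sum(2^(-l_i)) = 1.5576, need <= 1. Result: violated (a binary prefix-free code with these lengths cannot exist)

No


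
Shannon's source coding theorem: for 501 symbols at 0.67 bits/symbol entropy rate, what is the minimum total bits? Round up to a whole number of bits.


Minimum bits >= n * H = 501 * 0.67 = 335.67, rounded up to a whole number of bits = 336

336 bits


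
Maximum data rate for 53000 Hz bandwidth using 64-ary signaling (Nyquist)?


Rate = 2 * B * log2(M) = 2 * 53000 * 6.0 = 636000.0

636000.0 bps


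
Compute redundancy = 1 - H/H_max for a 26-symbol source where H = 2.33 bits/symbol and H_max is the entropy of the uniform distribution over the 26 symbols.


H_max = log2(K) = log2(26) = 4.7004 bits/symbol. Redundancy = 1 - H/H_max = 1 - 2.33/4.7004 = 1 - 0.4957 = 0.5043

0.5043


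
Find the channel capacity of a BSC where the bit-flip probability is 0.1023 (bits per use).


H(p) = -p*log2(p) - (1-p)*log2(1-p) = -0.1023*log2(0.1023) - 0.8977*log2(0.8977) = 0.336477 + 0.139767 = 0.4762. C = 1 - H(p) = 1 - 0.4762 = 0.5238

0.5238 bits


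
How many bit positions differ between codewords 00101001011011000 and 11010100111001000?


Count differing positions: ^ ^ ^ ^ ^ ^ . ^ ^ . . . ^ . . . . = 9 differences

9


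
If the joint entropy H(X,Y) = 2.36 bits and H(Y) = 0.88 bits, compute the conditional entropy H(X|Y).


H(X|Y) = H(X,Y) - H(Y) = 2.36 - 0.88 = 1.48

1.48 bits


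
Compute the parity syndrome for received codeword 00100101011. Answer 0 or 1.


Syndrome = XOR of all bits = 0 XOR 0 XOR 1 XOR 0 XOR 0 XOR 1 XOR 0 XOR 1 XOR 0 XOR 1 XOR 1 = 1

1


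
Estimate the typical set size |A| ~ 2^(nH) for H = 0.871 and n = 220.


log2|A_typical| = nH = 220 * 0.871 = 191.62, so |A_typical| ~ 2^191.62 = 4.824e+57

4.824e+57


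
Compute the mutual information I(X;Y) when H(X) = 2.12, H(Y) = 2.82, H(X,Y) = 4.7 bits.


I(X;Y) = H(X) + H(Y) - H(X,Y) = 2.12 + 2.82 - 4.7 = 0.24

0.24 bits


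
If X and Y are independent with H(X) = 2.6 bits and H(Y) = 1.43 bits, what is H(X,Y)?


For independent variables, H(X,Y) = H(X) + H(Y) = 2.6 + 1.43 = 4.03

4.03 bits


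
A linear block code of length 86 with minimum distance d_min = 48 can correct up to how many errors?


Correction capability = floor((d-1)/2) = floor((48-1)/2) = 23

23 errors


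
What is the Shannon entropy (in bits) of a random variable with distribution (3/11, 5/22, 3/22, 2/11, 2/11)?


H = -sum(p_i * log2(p_i)). Terms: -(3/11)*log2(3/11) = 0.511219; -(5/22)*log2(5/22) = 0.485796; -(3/22)*log2(3/22) = 0.391973; -(2/11)*log2(2/11) = 0.447169; -(2/11)*log2(2/11) = 0.447169. H = 0.511219 + 0.485796 + 0.391973 + 0.447169 + 0.447169 = 2.2833

2.2833 bits


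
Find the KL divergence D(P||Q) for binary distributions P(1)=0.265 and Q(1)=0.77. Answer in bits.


KL = p*log2(p/q) + (1-p)*log2((1-p)/(1-q)) = 0.265*log2(0.265/0.77) + 0.735*log2(0.735/0.23) = 0.8241

0.8241 bits


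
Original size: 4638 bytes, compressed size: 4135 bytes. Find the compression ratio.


Ratio = original / compressed = 4638 / 4135 = 1.1216

1.1216


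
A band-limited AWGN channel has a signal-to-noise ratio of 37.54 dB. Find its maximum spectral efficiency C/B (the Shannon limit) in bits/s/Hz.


SNR_linear = 10^(37.54/10) = 5675.4461; C/B = log2(1 + SNR_linear) = log2(1 + 5675.4461) = 12.4708

12.4708 bits/s/Hz


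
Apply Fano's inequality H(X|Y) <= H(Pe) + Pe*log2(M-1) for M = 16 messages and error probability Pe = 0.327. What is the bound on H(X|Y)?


H(Pe) = -Pe*log2(Pe) - (1-Pe)*log2(1-Pe) = -0.327*log2(0.327) - 0.673*log2(0.673) = 0.527332 + 0.384499 = 0.9118. Pe*log2(M-1) = 0.327*log2(15) = 1.277553. Bound = H(Pe) + Pe*log2(M-1) = 0.527332 + 0.384499 + 1.277553 = 2.1894

2.1894 bits


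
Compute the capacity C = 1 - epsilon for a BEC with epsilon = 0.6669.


C = 1 - epsilon = 1 - 0.6669 = 0.3331

0.3331 bits


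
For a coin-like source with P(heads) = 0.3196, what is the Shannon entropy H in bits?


H = -p*log2(p) - (1-p)*log2(1-p). -0.3196*log2(0.3196) = 0.525953; -0.6804*log2(0.6804) = 0.377993. H = 0.525953 + 0.377993 = 0.9039

0.9039 bits


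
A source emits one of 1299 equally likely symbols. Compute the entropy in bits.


H = log2(n) = log2(1299) = 10.3432

10.3432 bits


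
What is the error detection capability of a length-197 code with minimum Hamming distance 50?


Detection capability = d_min - 1 = 50 - 1 = 49

49 errors


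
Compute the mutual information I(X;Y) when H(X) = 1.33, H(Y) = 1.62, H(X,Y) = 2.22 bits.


I(X;Y) = H(X) + H(Y) - H(X,Y) = 1.33 + 1.62 - 2.22 = 0.73

0.73 bits


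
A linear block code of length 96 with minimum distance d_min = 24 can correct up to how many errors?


Correction capability = floor((d-1)/2) = floor((24-1)/2) = 11

11 errors


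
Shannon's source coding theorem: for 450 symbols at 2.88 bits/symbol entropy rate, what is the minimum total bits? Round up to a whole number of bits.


Minimum bits >= n * H = 450 * 2.88 = 1296.0, rounded up to a whole number of bits = 1296

1296 bits


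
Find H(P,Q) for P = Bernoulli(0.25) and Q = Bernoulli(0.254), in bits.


H(P,Q) = -p*log2(q) - (1-p)*log2(1-q). -0.25*log2(0.254) = 0.494275; -0.75*log2(0.746) = 0.317064. H(P,Q) = 0.494275 + 0.317064 = 0.8113

0.8113 bits


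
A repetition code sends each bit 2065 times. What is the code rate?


Rate = k/n = 1/2065

1/2065


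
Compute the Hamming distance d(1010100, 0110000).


Count differing positions: ^ ^ . . ^ . . = 3 differences

3


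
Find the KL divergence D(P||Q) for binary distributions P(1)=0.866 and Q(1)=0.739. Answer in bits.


KL = p*log2(p/q) + (1-p)*log2((1-p)/(1-q)) = 0.866*log2(0.866/0.739) + 0.134*log2(0.134/0.261) = 0.0693

0.0693 bits


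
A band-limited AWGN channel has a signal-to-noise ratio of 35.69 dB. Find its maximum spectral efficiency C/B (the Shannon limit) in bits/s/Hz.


SNR_linear = 10^(35.69/10) = 3706.8072; C/B = log2(1 + SNR_linear) = log2(1 + 3706.8072) = 11.8564

11.8564 bits/s/Hz


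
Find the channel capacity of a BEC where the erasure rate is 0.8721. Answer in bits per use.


C = 1 - epsilon = 1 - 0.8721 = 0.1279

0.1279 bits


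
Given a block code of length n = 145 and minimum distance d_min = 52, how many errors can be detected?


Detection capability = d_min - 1 = 52 - 1 = 51

51 errors


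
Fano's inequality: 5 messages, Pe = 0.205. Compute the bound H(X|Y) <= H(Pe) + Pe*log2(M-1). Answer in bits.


H(Pe) = -Pe*log2(Pe) - (1-Pe)*log2(1-Pe) = -0.205*log2(0.205) - 0.795*log2(0.795) = 0.468692 + 0.263124 = 0.7318. Pe*log2(M-1) = 0.205*log2(4) = 0.410000. Bound = H(Pe) + Pe*log2(M-1) = 0.468692 + 0.263124 + 0.410000 = 1.1418

1.1418 bits


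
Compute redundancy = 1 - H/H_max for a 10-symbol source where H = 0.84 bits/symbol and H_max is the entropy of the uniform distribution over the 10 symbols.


H_max = log2(K) = log2(10) = 3.3219 bits/symbol. Redundancy = 1 - H/H_max = 1 - 0.84/3.3219 = 1 - 0.2529 = 0.7471

0.7471


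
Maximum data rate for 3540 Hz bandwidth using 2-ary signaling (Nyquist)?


Rate = 2 * B * log2(M) = 2 * 3540 * 1.0 = 7080.0

7080.0 bps


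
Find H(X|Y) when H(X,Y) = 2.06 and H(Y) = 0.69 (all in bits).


H(X|Y) = H(X,Y) - H(Y) = 2.06 - 0.69 = 1.37

1.37 bits


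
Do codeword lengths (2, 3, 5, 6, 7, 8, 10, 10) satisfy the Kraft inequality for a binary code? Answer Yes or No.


Kraft sum = sum(2^(-l_i)) = 0.4355, need <= 1. Result: satisfied (a binary prefix-free code with these lengths exists)

Yes


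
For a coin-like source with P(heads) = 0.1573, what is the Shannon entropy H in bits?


H = -p*log2(p) - (1-p)*log2(1-p). -0.1573*log2(0.1573) = 0.419741; -0.8427*log2(0.8427) = 0.208070. H = 0.419741 + 0.208070 = 0.6278

0.6278 bits


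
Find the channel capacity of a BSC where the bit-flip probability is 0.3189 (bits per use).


H(p) = -p*log2(p) - (1-p)*log2(1-p) = -0.3189*log2(0.3189) - 0.6811*log2(0.6811) = 0.525810 + 0.377371 = 0.9032. C = 1 - H(p) = 1 - 0.9032 = 0.0968

0.0968 bits


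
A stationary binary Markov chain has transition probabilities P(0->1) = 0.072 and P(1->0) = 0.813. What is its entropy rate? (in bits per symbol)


Stationary distribution: pi_0 = p10/(p01+p10) = 0.9186, pi_1 = 0.0814. Entropy rate H' = pi_0*H(p01) + pi_1*H(p10) = 0.9186*0.3733 + 0.0814*0.6952 = 0.3995

0.3995 bits/symbol


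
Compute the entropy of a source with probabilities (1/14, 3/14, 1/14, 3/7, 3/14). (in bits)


H = -sum(p_i * log2(p_i)). Terms: -(1/14)*log2(1/14) = 0.271954; -(3/14)*log2(3/14) = 0.476227; -(1/14)*log2(1/14) = 0.271954; -(3/7)*log2(3/7) = 0.523882; -(3/14)*log2(3/14) = 0.476227. H = 0.271954 + 0.476227 + 0.271954 + 0.523882 + 0.476227 = 2.0202

2.0202 bits


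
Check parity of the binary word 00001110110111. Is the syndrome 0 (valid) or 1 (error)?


Syndrome = XOR of all bits = 0 XOR 0 XOR 0 XOR 0 XOR 1 XOR 1 XOR 1 XOR 0 XOR 1 XOR 1 XOR 0 XOR 1 XOR 1 XOR 1 = 0

0


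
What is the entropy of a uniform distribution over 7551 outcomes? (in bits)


H = log2(n) = log2(7551) = 12.8825

12.8825 bits


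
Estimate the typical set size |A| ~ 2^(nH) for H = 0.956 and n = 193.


log2|A_typical| = nH = 193 * 0.956 = 184.508, so |A_typical| ~ 2^184.508 = 3.487e+55

3.487e+55


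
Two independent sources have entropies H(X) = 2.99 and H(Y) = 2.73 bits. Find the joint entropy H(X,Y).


For independent variables, H(X,Y) = H(X) + H(Y) = 2.99 + 2.73 = 5.72

5.72 bits


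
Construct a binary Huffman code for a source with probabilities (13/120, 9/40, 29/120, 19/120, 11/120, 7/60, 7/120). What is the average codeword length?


Huffman construction (repeatedly merge the two least-probable nodes; each merge adds 1 bit to every symbol beneath it): 7/120 + 11/120 = 3/20; 13/120 + 7/60 = 9/40; 3/20 + 19/120 = 37/120; 9/40 + 9/40 = 9/20; 29/120 + 37/120 = 11/20; 9/20 + 11/20 = 1. Resulting codeword lengths (in the order the probabilities were given): (3, 2, 2, 3, 4, 3, 4). L_avg = sum(p_i * l_i) = 13/120*3 + 9/40*2 + 29/120*2 + 19/120*3 + 11/120*4 + 7/60*3 + 7/120*4 = 161/60 = 2.6833

2.6833 bits


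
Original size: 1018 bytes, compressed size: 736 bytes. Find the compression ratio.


Ratio = original / compressed = 1018 / 736 = 1.3832

1.3832


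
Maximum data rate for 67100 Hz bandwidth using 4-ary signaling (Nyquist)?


Rate = 2 * B * log2(M) = 2 * 67100 * 2.0 = 268400.0

268400.0 bps


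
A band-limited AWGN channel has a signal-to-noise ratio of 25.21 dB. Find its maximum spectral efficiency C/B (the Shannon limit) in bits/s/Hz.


SNR_linear = 10^(25.21/10) = 331.8945; C/B = log2(1 + SNR_linear) = log2(1 + 331.8945) = 8.3789

8.3789 bits/s/Hz


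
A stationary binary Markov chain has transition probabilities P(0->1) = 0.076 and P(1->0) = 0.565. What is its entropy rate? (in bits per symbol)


Stationary distribution: pi_0 = p10/(p01+p10) = 0.8814, pi_1 = 0.1186. Entropy rate H' = pi_0*H(p01) + pi_1*H(p10) = 0.8814*0.3879 + 0.1186*0.9878 = 0.459

0.459 bits/symbol


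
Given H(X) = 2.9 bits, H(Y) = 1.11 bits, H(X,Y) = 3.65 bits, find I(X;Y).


I(X;Y) = H(X) + H(Y) - H(X,Y) = 2.9 + 1.11 - 3.65 = 0.36

0.36 bits


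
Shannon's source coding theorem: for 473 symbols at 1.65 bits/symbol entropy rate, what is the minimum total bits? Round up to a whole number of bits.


Minimum bits >= n * H = 473 * 1.65 = 780.45, rounded up to a whole number of bits = 781

781 bits


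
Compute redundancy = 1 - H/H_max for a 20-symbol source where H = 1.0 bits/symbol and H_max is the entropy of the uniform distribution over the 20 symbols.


H_max = log2(K) = log2(20) = 4.3219 bits/symbol. Redundancy = 1 - H/H_max = 1 - 1.0/4.3219 = 1 - 0.2314 = 0.7686

0.7686


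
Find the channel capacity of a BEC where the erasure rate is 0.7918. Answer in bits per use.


C = 1 - epsilon = 1 - 0.7918 = 0.2082

0.2082 bits


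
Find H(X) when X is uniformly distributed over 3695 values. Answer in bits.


H = log2(n) = log2(3695) = 11.8514

11.8514 bits


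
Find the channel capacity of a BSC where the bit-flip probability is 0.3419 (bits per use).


H(p) = -p*log2(p) - (1-p)*log2(1-p) = -0.3419*log2(0.3419) - 0.6581*log2(0.6581) = 0.529382 + 0.397243 = 0.9266. C = 1 - H(p) = 1 - 0.9266 = 0.0734

0.0734 bits


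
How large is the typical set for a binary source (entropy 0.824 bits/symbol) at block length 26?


log2|A_typical| = nH = 26 * 0.824 = 21.424, so |A_typical| ~ 2^21.424 = 2.814e+06

2.814e+06


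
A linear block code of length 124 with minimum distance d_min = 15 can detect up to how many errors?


Detection capability = d_min - 1 = 15 - 1 = 14

14 errors


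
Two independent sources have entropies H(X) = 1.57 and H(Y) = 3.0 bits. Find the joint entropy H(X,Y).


For independent variables, H(X,Y) = H(X) + H(Y) = 1.57 + 3.0 = 4.57

4.57 bits


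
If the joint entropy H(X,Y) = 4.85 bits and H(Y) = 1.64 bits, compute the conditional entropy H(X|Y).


H(X|Y) = H(X,Y) - H(Y) = 4.85 - 1.64 = 3.21

3.21 bits


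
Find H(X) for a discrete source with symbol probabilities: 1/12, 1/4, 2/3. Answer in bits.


H = -sum(p_i * log2(p_i)). Terms: -(1/12)*log2(1/12) = 0.298747; -(1/4)*log2(1/4) = 0.500000; -(2/3)*log2(2/3) = 0.389975. H = 0.298747 + 0.500000 + 0.389975 = 1.1887

1.1887 bits


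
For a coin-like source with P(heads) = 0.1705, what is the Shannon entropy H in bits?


H = -p*log2(p) - (1-p)*log2(1-p). -0.1705*log2(0.1705) = 0.435143; -0.8295*log2(0.8295) = 0.223705. H = 0.435143 + 0.223705 = 0.6588

0.6588 bits


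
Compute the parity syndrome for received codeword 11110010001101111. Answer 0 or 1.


Syndrome = XOR of all bits = 1 XOR 1 XOR 1 XOR 1 XOR 0 XOR 0 XOR 1 XOR 0 XOR 0 XOR 0 XOR 1 XOR 1 XOR 0 XOR 1 XOR 1 XOR 1 XOR 1 = 1

1


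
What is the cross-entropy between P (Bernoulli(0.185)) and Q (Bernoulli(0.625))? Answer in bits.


H(P,Q) = -p*log2(q) - (1-p)*log2(1-q). -0.185*log2(0.625) = 0.125443; -0.815*log2(0.375) = 1.153256. H(P,Q) = 0.125443 + 1.153256 = 1.2787

1.2787 bits


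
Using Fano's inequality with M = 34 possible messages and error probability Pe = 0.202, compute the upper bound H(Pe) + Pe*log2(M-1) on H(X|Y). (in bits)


H(Pe) = -Pe*log2(Pe) - (1-Pe)*log2(1-Pe) = -0.202*log2(0.202) - 0.798*log2(0.798) = 0.466130 + 0.259780 = 0.7259. Pe*log2(M-1) = 0.202*log2(33) = 1.018968. Bound = H(Pe) + Pe*log2(M-1) = 0.466130 + 0.259780 + 1.018968 = 1.7449

1.7449 bits


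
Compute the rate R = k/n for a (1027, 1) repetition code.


Rate = k/n = 1/1027

1/1027


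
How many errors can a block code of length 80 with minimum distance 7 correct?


Correction capability = floor((d-1)/2) = floor((7-1)/2) = 3

3 errors


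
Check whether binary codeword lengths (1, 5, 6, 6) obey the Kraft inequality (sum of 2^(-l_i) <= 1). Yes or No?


Kraft sum = sum(2^(-l_i)) = 0.5625, need <= 1. Result: satisfied (a binary prefix-free code with these lengths exists)

Yes


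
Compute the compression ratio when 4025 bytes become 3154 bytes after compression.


Ratio = original / compressed = 4025 / 3154 = 1.2762

1.2762


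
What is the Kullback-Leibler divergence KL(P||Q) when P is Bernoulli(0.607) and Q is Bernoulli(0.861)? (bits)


KL = p*log2(p/q) + (1-p)*log2((1-p)/(1-q)) = 0.607*log2(0.607/0.861) + 0.393*log2(0.393/0.139) = 0.2832

0.2832 bits


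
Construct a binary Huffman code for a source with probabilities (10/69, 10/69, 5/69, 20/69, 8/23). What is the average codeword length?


Huffman construction (repeatedly merge the two least-probable nodes; each merge adds 1 bit to every symbol beneath it): 5/69 + 10/69 = 5/23; 10/69 + 5/23 = 25/69; 20/69 + 8/23 = 44/69; 25/69 + 44/69 = 1. Resulting codeword lengths (in the order the probabilities were given): (3, 2, 3, 2, 2). L_avg = sum(p_i * l_i) = 10/69*3 + 10/69*2 + 5/69*3 + 20/69*2 + 8/23*2 = 51/23 = 2.2174

2.2174 bits


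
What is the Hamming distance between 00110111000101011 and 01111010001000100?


Count differing positions: . ^ . . ^ ^ . ^ . . ^ ^ . ^ ^ ^ ^ = 10 differences

10


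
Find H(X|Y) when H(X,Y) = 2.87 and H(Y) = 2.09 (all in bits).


H(X|Y) = H(X,Y) - H(Y) = 2.87 - 2.09 = 0.78

0.78 bits


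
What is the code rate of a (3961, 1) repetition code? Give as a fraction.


Rate = k/n = 1/3961

1/3961


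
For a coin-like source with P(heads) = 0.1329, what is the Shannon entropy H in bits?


H = -p*log2(p) - (1-p)*log2(1-p). -0.1329*log2(0.1329) = 0.386950; -0.8671*log2(0.8671) = 0.178388. H = 0.386950 + 0.178388 = 0.5653

0.5653 bits


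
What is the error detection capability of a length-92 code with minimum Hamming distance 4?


Detection capability = d_min - 1 = 4 - 1 = 3

3 errors


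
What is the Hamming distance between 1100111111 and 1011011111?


Count differing positions: . ^ ^ ^ ^ . . . . . = 4 differences

4


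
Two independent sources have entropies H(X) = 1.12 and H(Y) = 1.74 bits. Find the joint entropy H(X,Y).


For independent variables, H(X,Y) = H(X) + H(Y) = 1.12 + 1.74 = 2.86

2.86 bits


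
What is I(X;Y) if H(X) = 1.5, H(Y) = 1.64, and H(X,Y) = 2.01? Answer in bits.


I(X;Y) = H(X) + H(Y) - H(X,Y) = 1.5 + 1.64 - 2.01 = 1.13

1.13 bits


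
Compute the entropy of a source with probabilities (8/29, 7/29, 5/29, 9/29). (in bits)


H = -sum(p_i * log2(p_i)). Terms: -(8/29)*log2(8/29) = 0.512546; -(7/29)*log2(7/29) = 0.494979; -(5/29)*log2(5/29) = 0.437251; -(9/29)*log2(9/29) = 0.523879. H = 0.512546 + 0.494979 + 0.437251 + 0.523879 = 1.9687

1.9687 bits


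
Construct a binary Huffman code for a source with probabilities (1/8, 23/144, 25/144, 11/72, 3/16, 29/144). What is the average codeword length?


Huffman construction (repeatedly merge the two least-probable nodes; each merge adds 1 bit to every symbol beneath it): 1/8 + 11/72 = 5/18; 23/144 + 25/144 = 1/3; 3/16 + 29/144 = 7/18; 5/18 + 1/3 = 11/18; 7/18 + 11/18 = 1. Resulting codeword lengths (in the order the probabilities were given): (3, 3, 3, 3, 2, 2). L_avg = sum(p_i * l_i) = 1/8*3 + 23/144*3 + 25/144*3 + 11/72*3 + 3/16*2 + 29/144*2 = 47/18 = 2.6111

2.6111 bits


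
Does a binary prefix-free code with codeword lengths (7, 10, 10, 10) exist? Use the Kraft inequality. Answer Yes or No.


Kraft sum = sum(2^(-l_i)) = 0.0107, need <= 1. Result: satisfied (a binary prefix-free code with these lengths exists)

Yes


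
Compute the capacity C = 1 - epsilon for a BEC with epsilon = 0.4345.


C = 1 - epsilon = 1 - 0.4345 = 0.5655

0.5655 bits


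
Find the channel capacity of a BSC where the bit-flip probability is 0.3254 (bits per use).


H(p) = -p*log2(p) - (1-p)*log2(1-p) = -0.3254*log2(0.3254) - 0.6746*log2(0.6746) = 0.527055 + 0.383102 = 0.9102. C = 1 - H(p) = 1 - 0.9102 = 0.0898

0.0898 bits


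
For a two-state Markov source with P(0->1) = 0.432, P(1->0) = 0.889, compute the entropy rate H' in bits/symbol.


Stationary distribution: pi_0 = p10/(p01+p10) = 0.673, pi_1 = 0.327. Entropy rate H' = pi_0*H(p01) + pi_1*H(p10) = 0.673*0.9866 + 0.327*0.5029 = 0.8284

0.8284 bits/symbol


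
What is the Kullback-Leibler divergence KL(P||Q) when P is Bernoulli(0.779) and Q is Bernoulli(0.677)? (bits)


KL = p*log2(p/q) + (1-p)*log2((1-p)/(1-q)) = 0.779*log2(0.779/0.677) + 0.221*log2(0.221/0.323) = 0.0367

0.0367 bits


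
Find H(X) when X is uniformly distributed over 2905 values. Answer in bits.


H = log2(n) = log2(2905) = 11.5043

11.5043 bits


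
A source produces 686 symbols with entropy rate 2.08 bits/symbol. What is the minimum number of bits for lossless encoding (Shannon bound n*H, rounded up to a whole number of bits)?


Minimum bits >= n * H = 686 * 2.08 = 1426.88, rounded up to a whole number of bits = 1427

1427 bits


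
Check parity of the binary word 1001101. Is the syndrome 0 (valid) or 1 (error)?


Syndrome = XOR of all bits = 1 XOR 0 XOR 0 XOR 1 XOR 1 XOR 0 XOR 1 = 0

0


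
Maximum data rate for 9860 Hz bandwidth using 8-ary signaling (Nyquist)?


Rate = 2 * B * log2(M) = 2 * 9860 * 3.0 = 59160.0

59160.0 bps


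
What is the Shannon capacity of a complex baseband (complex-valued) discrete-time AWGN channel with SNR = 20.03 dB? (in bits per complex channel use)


SNR_linear = 10^(20.03/10) = 100.6932; C = log2(1 + SNR_linear) = log2(1 + 100.6932) = 6.6681

6.6681 bits/channel use


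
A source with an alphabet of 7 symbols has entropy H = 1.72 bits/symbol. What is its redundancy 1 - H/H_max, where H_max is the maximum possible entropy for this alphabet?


H_max = log2(K) = log2(7) = 2.8074 bits/symbol. Redundancy = 1 - H/H_max = 1 - 1.72/2.8074 = 1 - 0.6127 = 0.3873

0.3873


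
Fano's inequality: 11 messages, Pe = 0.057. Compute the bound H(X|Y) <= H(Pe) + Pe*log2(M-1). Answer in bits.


H(Pe) = -Pe*log2(Pe) - (1-Pe)*log2(1-Pe) = -0.057*log2(0.057) - 0.943*log2(0.943) = 0.235575 + 0.079844 = 0.3154. Pe*log2(M-1) = 0.057*log2(10) = 0.189350. Bound = H(Pe) + Pe*log2(M-1) = 0.235575 + 0.079844 + 0.189350 = 0.5048

0.5048 bits


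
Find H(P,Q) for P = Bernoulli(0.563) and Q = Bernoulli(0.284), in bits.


H(P,Q) = -p*log2(q) - (1-p)*log2(1-q). -0.563*log2(0.284) = 1.022429; -0.437*log2(0.716) = 0.210620. H(P,Q) = 1.022429 + 0.210620 = 1.233

1.233 bits


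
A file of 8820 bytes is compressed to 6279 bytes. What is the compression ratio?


Ratio = original / compressed = 8820 / 6279 = 1.4047

1.4047


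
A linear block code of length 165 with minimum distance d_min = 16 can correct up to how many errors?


Correction capability = floor((d-1)/2) = floor((16-1)/2) = 7

7 errors


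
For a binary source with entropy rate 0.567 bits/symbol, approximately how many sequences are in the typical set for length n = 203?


log2|A_typical| = nH = 203 * 0.567 = 115.101, so |A_typical| ~ 2^115.101 = 4.455e+34

4.455e+34


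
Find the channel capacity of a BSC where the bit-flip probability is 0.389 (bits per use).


H(p) = -p*log2(p) - (1-p)*log2(1-p) = -0.389*log2(0.389) - 0.611*log2(0.611) = 0.529879 + 0.434272 = 0.9642. C = 1 - H(p) = 1 - 0.9642 = 0.0358

0.0358 bits


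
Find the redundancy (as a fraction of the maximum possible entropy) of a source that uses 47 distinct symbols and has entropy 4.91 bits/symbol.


H_max = log2(K) = log2(47) = 5.5546 bits/symbol. Redundancy = 1 - H/H_max = 1 - 4.91/5.5546 = 1 - 0.884 = 0.116

0.116


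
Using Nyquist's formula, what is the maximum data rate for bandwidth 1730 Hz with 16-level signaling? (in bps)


Rate = 2 * B * log2(M) = 2 * 1730 * 4.0 = 13840.0

13840.0 bps


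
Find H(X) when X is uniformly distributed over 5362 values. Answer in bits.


H = log2(n) = log2(5362) = 12.3886

12.3886 bits


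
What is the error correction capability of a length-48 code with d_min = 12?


Correction capability = floor((d-1)/2) = floor((12-1)/2) = 5

5 errors


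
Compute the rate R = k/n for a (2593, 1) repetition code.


Rate = k/n = 1/2593

1/2593


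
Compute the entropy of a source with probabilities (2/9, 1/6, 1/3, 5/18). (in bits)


H = -sum(p_i * log2(p_i)). Terms: -(2/9)*log2(2/9) = 0.482206; -(1/6)*log2(1/6) = 0.430827; -(1/3)*log2(1/3) = 0.528321; -(5/18)*log2(5/18) = 0.513332. H = 0.482206 + 0.430827 + 0.528321 + 0.513332 = 1.9547

1.9547 bits


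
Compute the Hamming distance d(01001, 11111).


Count differing positions: ^ . ^ ^ . = 3 differences

3


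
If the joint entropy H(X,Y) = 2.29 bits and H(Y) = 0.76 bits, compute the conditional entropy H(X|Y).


H(X|Y) = H(X,Y) - H(Y) = 2.29 - 0.76 = 1.53

1.53 bits


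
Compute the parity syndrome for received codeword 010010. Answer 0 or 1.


Syndrome = XOR of all bits = 0 XOR 1 XOR 0 XOR 0 XOR 1 XOR 0 = 0

0


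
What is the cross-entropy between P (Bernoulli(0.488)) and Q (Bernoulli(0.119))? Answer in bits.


H(P,Q) = -p*log2(q) - (1-p)*log2(1-q). -0.488*log2(0.119) = 1.498632; -0.512*log2(0.881) = 0.093586. H(P,Q) = 1.498632 + 0.093586 = 1.5922

1.5922 bits


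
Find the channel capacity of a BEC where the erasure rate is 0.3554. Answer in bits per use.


C = 1 - epsilon = 1 - 0.3554 = 0.6446

0.6446 bits


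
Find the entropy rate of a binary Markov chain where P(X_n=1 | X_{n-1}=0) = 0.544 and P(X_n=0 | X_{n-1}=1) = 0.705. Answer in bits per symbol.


Stationary distribution: pi_0 = p10/(p01+p10) = 0.5645, pi_1 = 0.4355. Entropy rate H' = pi_0*H(p01) + pi_1*H(p10) = 0.5645*0.9944 + 0.4355*0.8751 = 0.9424

0.9424 bits/symbol


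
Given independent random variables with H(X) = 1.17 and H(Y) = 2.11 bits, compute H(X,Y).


For independent variables, H(X,Y) = H(X) + H(Y) = 1.17 + 2.11 = 3.28

3.28 bits


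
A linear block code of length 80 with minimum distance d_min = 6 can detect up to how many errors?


Detection capability = d_min - 1 = 6 - 1 = 5

5 errors


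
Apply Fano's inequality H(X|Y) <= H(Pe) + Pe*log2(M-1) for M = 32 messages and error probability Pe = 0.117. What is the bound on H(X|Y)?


H(Pe) = -Pe*log2(Pe) - (1-Pe)*log2(1-Pe) = -0.117*log2(0.117) - 0.883*log2(0.883) = 0.362164 + 0.158511 = 0.5207. Pe*log2(M-1) = 0.117*log2(31) = 0.579641. Bound = H(Pe) + Pe*log2(M-1) = 0.362164 + 0.158511 + 0.579641 = 1.1003

1.1003 bits


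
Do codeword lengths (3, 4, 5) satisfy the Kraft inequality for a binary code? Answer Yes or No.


Kraft sum = sum(2^(-l_i)) = 0.2188, need <= 1. Result: satisfied (a binary prefix-free code with these lengths exists)

Yes
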